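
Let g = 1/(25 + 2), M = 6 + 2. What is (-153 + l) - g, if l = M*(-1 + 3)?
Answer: -3700/27 ≈ -137.04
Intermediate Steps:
M = 8
g = 1/27 ≈ 0.037037
l = 16 (l = 8*(-1 + 3) = 8*2 = 16)
(-153 + l) - g = (-153 + 16) - 1*1/27 = -137 - 1/27 = -3700/27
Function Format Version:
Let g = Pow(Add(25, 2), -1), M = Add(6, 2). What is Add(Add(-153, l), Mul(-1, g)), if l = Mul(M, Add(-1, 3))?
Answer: Rational(-3700, 27) ≈ -137.04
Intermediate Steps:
M = 8
g = Rational(1, 27) (g = Pow(27, -1) = Rational(1, 27) ≈ 0.037037)
l = 16 (l = Mul(8, Add(-1, 3)) = Mul(8, 2) = 16)
Add(Add(-153, l), Mul(-1, g)) = Add(Add(-153, 16), Mul(-1, Rational(1, 27))) = Add(-137, Rational(-1, 27)) = Rational(-3700, 27)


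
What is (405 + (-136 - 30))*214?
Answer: 51146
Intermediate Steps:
(405 + (-136 - 30))*214 = (405 - 166)*214 = 239*214 = 51146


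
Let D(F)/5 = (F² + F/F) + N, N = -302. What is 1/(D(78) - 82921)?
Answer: -1/54006 ≈ -1.8516e-5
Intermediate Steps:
D(F) = -1505 + 5*F² (D(F) = 5*((F² + F/F) - 302) = 5*((F² + 1) - 302) = 5*((1 + F²) - 302) = 5*(-301 + F²) = -1505 + 5*F²)
1/(D(78) - 82921) = 1/((-1505 + 5*78²) - 82921) = 1/((-1505 + 5*6084) - 82921) = 1/((-1505 + 30420) - 82921) = 1/(28915 - 82921) = 1/(-54006) = -1/54006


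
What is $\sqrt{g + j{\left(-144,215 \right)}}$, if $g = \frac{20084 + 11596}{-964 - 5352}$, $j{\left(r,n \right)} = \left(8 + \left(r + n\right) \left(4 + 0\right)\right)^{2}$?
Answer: $\frac{8 \sqrt{3321424921}}{1579} \approx 291.99$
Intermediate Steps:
$j{\left(r,n \right)} = \left(8 + 4 n + 4 r\right)^{2}$ ($j{\left(r,n \right)} = \left(8 + \left(n + r\right) 4\right)^{2} = \left(8 + \left(4 n + 4 r\right)\right)^{2} = \left(8 + 4 n + 4 r\right)^{2}$)
$g = - \frac{7920}{1579}$ ($g = \frac{31680}{-6316} = 31680 \left(- \frac{1}{6316}\right) = - \frac{7920}{1579} \approx -5.0158$)
$\sqrt{g + j{\left(-144,215 \right)}} = \sqrt{- \frac{7920}{1579} + 16 \left(2 + 215 - 144\right)^{2}} = \sqrt{- \frac{7920}{1579} + 16 \cdot 73^{2}} = \sqrt{- \frac{7920}{1579} + 16 \cdot 5329} = \sqrt{- \frac{7920}{1579} + 85264} = \sqrt{\frac{134623936}{1579}} = \frac{8 \sqrt{3321424921}}{1579}$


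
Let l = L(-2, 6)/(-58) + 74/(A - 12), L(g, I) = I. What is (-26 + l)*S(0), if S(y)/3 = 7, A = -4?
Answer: -149709/232 ≈ -645.30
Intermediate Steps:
S(y) = 21 (S(y) = 3*7 = 21)
l = -1097/232 (l = 6/(-58) + 74/(-4 - 12) = 6*(-1/58) + 74/(-16) = -3/29 + 74*(-1/16) = -3/29 - 37/8 = -1097/232 ≈ -4.7284)
(-26 + l)*S(0) = (-26 - 1097/232)*21 = -7129/232*21 = -149709/232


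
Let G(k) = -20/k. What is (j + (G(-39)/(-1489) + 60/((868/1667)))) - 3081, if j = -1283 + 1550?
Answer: -34008298283/12601407 ≈ -2698.8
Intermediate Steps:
j = 267
(j + (G(-39)/(-1489) + 60/((868/1667)))) - 3081 = (267 + (-20/(-39)/(-1489) + 60/((868/1667)))) - 3081 = (267 + (-20*(-1/39)*(-1/1489) + 60/((868*(1/1667))))) - 3081 = (267 + ((20/39)*(-1/1489) + 60/(868/1667))) - 3081 = (267 + (-20/58071 + 60*(1667/868))) - 3081 = (267 + (-20/58071 + 25005/217)) - 3081 = (267 + 1452061015/12601407) - 3081 = 4816636684/12601407 - 3081 = -34008298283/12601407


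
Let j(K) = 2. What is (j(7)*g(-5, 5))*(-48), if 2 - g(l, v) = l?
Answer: -672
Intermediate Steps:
g(l, v) = 2 - l
(j(7)*g(-5, 5))*(-48) = (2*(2 - 1*(-5)))*(-48) = (2*(2 + 5))*(-48) = (2*7)*(-48) = 14*(-48) = -672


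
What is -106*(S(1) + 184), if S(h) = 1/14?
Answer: -136581/7 ≈ -19512.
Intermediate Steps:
S(h) = 1/14
-106*(S(1) + 184) = -106*(1/14 + 184) = -106*2577/14 = -136581/7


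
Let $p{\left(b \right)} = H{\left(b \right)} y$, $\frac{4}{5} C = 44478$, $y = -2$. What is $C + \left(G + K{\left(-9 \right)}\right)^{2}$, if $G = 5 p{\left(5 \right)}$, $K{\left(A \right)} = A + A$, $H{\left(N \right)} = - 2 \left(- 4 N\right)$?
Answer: $\frac{460643}{2} \approx 2.3032 \cdot 10^{5}$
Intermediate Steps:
$H{\left(N \right)} = 8 N$
$C = \frac{111195}{2}$ ($C = \frac{5}{4} \cdot 44478 = \frac{111195}{2} \approx 55598.0$)
$K{\left(A \right)} = 2 A$
$p{\left(b \right)} = - 16 b$ ($p{\left(b \right)} = 8 b \left(-2\right) = - 16 b$)
$G = -400$ ($G = 5 \left(\left(-16\right) 5\right) = 5 \left(-80\right) = -400$)
$C + \left(G + K{\left(-9 \right)}\right)^{2} = \frac{111195}{2} + \left(-400 + 2 \left(-9\right)\right)^{2} = \frac{111195}{2} + \left(-400 - 18\right)^{2} = \frac{111195}{2} + \left(-418\right)^{2} = \frac{111195}{2} + 174724 = \frac{460643}{2}$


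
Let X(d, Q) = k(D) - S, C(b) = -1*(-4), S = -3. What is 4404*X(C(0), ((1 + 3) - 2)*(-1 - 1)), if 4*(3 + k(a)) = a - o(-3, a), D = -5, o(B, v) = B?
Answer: -2202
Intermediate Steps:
C(b) = 4
k(a) = -9/4 + a/4 (k(a) = -3 + (a - 1*(-3))/4 = -3 + (a + 3)/4 = -3 + (3 + a)/4 = -3 + (¾ + a/4) = -9/4 + a/4)
X(d, Q) = -½ (X(d, Q) = (-9/4 + (¼)*(-5)) - 1*(-3) = (-9/4 - 5/4) + 3 = -7/2 + 3 = -½)
4404*X(C(0), ((1 + 3) - 2)*(-1 - 1)) = 4404*(-½) = -2202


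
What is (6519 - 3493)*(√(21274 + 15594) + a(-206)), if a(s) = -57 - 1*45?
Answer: -308652 + 6052*√9217 ≈ 2.7237e+5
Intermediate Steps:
a(s) = -102 (a(s) = -57 - 45 = -102)
(6519 - 3493)*(√(21274 + 15594) + a(-206)) = (6519 - 3493)*(√(21274 + 15594) - 102) = 3026*(√36868 - 102) = 3026*(2*√9217 - 102) = 3026*(-102 + 2*√9217) = -308652 + 6052*√9217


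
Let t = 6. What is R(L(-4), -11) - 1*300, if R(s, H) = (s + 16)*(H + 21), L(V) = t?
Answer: -80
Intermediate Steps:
L(V) = 6
R(s, H) = (16 + s)*(21 + H)
R(L(-4), -11) - 1*300 = (336 + 16*(-11) + 21*6 - 11*6) - 1*300 = (336 - 176 + 126 - 66) - 300 = 220 - 300 = -80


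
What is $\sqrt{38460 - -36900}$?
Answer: $4 \sqrt{4710} \approx 274.52$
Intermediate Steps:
$\sqrt{38460 - -36900} = \sqrt{38460 + 36900} = \sqrt{75360} = 4 \sqrt{4710}$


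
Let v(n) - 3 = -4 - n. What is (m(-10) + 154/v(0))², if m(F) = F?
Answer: 26896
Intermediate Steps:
v(n) = -1 - n (v(n) = 3 + (-4 - n) = -1 - n)
(m(-10) + 154/v(0))² = (-10 + 154/(-1 - 1*0))² = (-10 + 154/(-1 + 0))² = (-10 + 154/(-1))² = (-10 + 154*(-1))² = (-10 - 154)² = (-164)² = 26896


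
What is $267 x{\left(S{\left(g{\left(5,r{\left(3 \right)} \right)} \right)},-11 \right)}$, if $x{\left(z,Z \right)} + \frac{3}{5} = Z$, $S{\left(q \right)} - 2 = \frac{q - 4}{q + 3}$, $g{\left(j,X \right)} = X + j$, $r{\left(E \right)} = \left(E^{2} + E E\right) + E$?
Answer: $- \frac{15486}{5} \approx -3097.2$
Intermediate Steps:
$r{\left(E \right)} = E + 2 E^{2}$ ($r{\left(E \right)} = \left(E^{2} + E^{2}\right) + E = 2 E^{2} + E = E + 2 E^{2}$)
$S{\left(q \right)} = 2 + \frac{-4 + q}{3 + q}$ ($S{\left(q \right)} = 2 + \frac{q - 4}{q + 3} = 2 + \frac{-4 + q}{3 + q}$)
$x{\left(z,Z \right)} = - \frac{3}{5} + Z$
$267 x{\left(S{\left(g{\left(5,r{\left(3 \right)} \right)} \right)},-11 \right)} = 267 \left(- \frac{3}{5} - 11\right) = 267 \left(- \frac{58}{5}\right) = - \frac{15486}{5}$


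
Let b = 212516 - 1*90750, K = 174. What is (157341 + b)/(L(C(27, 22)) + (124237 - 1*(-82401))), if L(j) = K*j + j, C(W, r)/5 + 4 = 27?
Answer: 279107/226763 ≈ 1.2308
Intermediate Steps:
C(W, r) = 115 (C(W, r) = -20 + 5*27 = -20 + 135 = 115)
L(j) = 175*j (L(j) = 174*j + j = 175*j)
b = 121766 (b = 212516 - 90750 = 121766)
(157341 + b)/(L(C(27, 22)) + (124237 - 1*(-82401))) = (157341 + 121766)/(175*115 + (124237 - 1*(-82401))) = 279107/(20125 + (124237 + 82401)) = 279107/(20125 + 206638) = 279107/226763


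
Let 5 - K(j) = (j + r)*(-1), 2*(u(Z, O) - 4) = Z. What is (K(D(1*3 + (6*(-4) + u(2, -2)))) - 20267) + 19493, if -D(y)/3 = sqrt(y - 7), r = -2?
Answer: -771 - 3*I*sqrt(23) ≈ -771.0 - 14.387*I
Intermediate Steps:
u(Z, O) = 4 + Z/2
D(y) = -3*sqrt(-7 + y) (D(y) = -3*sqrt(y - 7) = -3*sqrt(-7 + y))
K(j) = 3 + j (K(j) = 5 - (j - 2)*(-1) = 5 - (-2 + j)*(-1) = 5 - (2 - j) = 5 + (-2 + j) = 3 + j)
(K(D(1*3 + (6*(-4) + u(2, -2)))) - 20267) + 19493 = ((3 - 3*sqrt(-7 + (1*3 + (6*(-4) + (4 + (1/2)*2))))) - 20267) + 19493 = ((3 - 3*sqrt(-7 + (3 + (-24 + (4 + 1))))) - 20267) + 19493 = ((3 - 3*sqrt(-7 + (3 + (-24 + 5)))) - 20267) + 19493 = ((3 - 3*sqrt(-7 + (3 - 19))) - 20267) + 19493 = ((3 - 3*sqrt(-7 - 16)) - 20267) + 19493 = ((3 - 3*I*sqrt(23)) - 20267) + 19493 = (-20264 - 3*I*sqrt(23)) + 19493 = -771 - 3*I*sqrt(23)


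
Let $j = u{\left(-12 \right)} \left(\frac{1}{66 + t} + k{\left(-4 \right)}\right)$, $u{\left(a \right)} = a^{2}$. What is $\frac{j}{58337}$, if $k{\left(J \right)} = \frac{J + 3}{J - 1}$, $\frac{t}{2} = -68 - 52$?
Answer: $\frac{4056}{8458865} \approx 0.0004795$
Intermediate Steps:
$t = -240$ ($t = 2 \left(-68 - 52\right) = 2 \left(-120\right) = -240$)
$k{\left(J \right)} = \frac{3 + J}{-1 + J}$
$j = \frac{4056}{145}$ ($j = \left(-12\right)^{2} \left(\frac{1}{66 - 240} + \frac{3 - 4}{-1 - 4}\right) = 144 \left(\frac{1}{-174} + \frac{1}{-5} \left(-1\right)\right) = 144 \left(- \frac{1}{174} - - \frac{1}{5}\right) = 144 \left(- \frac{1}{174} + \frac{1}{5}\right) = 144 \cdot \frac{169}{870} = \frac{4056}{145} \approx 27.972$)
$\frac{j}{58337} = \frac{4056}{145 \cdot 58337} = \frac{4056}{145} \cdot \frac{1}{58337} = \frac{4056}{8458865}$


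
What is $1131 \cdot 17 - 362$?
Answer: $18865$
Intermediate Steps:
$1131 \cdot 17 - 362 = 19227 - 362 = 18865$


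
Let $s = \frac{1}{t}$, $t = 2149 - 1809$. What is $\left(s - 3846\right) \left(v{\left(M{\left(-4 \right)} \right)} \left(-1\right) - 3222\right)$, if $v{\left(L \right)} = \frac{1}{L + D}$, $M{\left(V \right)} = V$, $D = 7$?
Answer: $\frac{12640946213}{1020} \approx 1.2393 \cdot 10^{7}$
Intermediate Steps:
$v{\left(L \right)} = \frac{1}{7 + L}$ ($v{\left(L \right)} = \frac{1}{L + 7} = \frac{1}{7 + L}$)
$t = 340$
$s = \frac{1}{340} \approx 0.0029412$
$\left(s - 3846\right) \left(v{\left(M{\left(-4 \right)} \right)} \left(-1\right) - 3222\right) = \left(\frac{1}{340} - 3846\right) \left(\frac{1}{7 - 4} \left(-1\right) - 3222\right) = - \frac{1307639 \left(\frac{1}{3} \left(-1\right) - 3222\right)}{340} = - \frac{1307639 \left(- \frac{1}{3} - 3222\right)}{340} = \left(- \frac{1307639}{340}\right) \left(- \frac{9667}{3}\right) = \frac{12640946213}{1020}$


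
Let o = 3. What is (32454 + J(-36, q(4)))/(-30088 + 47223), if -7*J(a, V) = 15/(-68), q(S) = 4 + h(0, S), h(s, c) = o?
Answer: 15448119/8156260 ≈ 1.8940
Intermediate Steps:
h(s, c) = 3
q(S) = 7 (q(S) = 4 + 3 = 7)
J(a, V) = 15/476 (J(a, V) = -15/(7*(-68)) = -15*(-1)/(7*68) = -⅐*(-15/68) = 15/476)
(32454 + J(-36, q(4)))/(-30088 + 47223) = (32454 + 15/476)/(-30088 + 47223) = (15448119/476)/17135 = (15448119/476)*(1/17135) = 15448119/8156260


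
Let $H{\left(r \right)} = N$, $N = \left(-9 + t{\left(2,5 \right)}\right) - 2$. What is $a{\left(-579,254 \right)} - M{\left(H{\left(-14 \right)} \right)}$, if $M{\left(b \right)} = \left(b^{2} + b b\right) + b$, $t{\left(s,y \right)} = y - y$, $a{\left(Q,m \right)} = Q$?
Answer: $-810$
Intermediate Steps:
$t{\left(s,y \right)} = 0$
$N = -11$ ($N = \left(-9 + 0\right) - 2 = -9 - 2 = -11$)
$H{\left(r \right)} = -11$
$M{\left(b \right)} = b + 2 b^{2}$ ($M{\left(b \right)} = \left(b^{2} + b^{2}\right) + b = 2 b^{2} + b = b + 2 b^{2}$)
$a{\left(-579,254 \right)} - M{\left(H{\left(-14 \right)} \right)} = -579 - - 11 \left(1 + 2 \left(-11\right)\right) = -579 - - 11 \left(1 - 22\right) = -579 - \left(-11\right) \left(-21\right) = -579 - 231 = -810$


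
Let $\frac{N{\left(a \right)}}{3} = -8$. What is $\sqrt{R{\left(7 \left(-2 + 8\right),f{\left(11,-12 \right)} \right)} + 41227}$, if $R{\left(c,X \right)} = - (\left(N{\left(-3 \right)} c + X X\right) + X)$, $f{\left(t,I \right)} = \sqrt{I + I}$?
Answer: $\sqrt{42259 - 2 i \sqrt{6}} \approx 205.57 - 0.012 i$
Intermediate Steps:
$f{\left(t,I \right)} = \sqrt{2} \sqrt{I}$ ($f{\left(t,I \right)} = \sqrt{2 I} = \sqrt{2} \sqrt{I}$)
$N{\left(a \right)} = -24$ ($N{\left(a \right)} = 3 \left(-8\right) = -24$)
$R{\left(c,X \right)} = - X - X^{2} + 24 c$ ($R{\left(c,X \right)} = - (\left(- 24 c + X X\right) + X) = - (\left(- 24 c + X^{2}\right) + X) = - (\left(X^{2} - 24 c\right) + X) = - (X + X^{2} - 24 c) = - X - X^{2} + 24 c$)
$\sqrt{R{\left(7 \left(-2 + 8\right),f{\left(11,-12 \right)} \right)} + 41227} = \sqrt{\left(- \sqrt{2} \sqrt{-12} - \left(\sqrt{2} \sqrt{-12}\right)^{2} + 24 \cdot 7 \left(-2 + 8\right)\right) + 41227} = \sqrt{\left(- \sqrt{2} \cdot 2 i \sqrt{3} - \left(\sqrt{2} \cdot 2 i \sqrt{3}\right)^{2} + 24 \cdot 7 \cdot 6\right) + 41227} = \sqrt{\left(- 2 i \sqrt{6} - \left(2 i \sqrt{6}\right)^{2} + 24 \cdot 42\right) + 41227} = \sqrt{\left(- 2 i \sqrt{6} - -24 + 1008\right) + 41227} = \sqrt{\left(- 2 i \sqrt{6} + 24 + 1008\right) + 41227} = \sqrt{\left(1032 - 2 i \sqrt{6}\right) + 41227} = \sqrt{42259 - 2 i \sqrt{6}}$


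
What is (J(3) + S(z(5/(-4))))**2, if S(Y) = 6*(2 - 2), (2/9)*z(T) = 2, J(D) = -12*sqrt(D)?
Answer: 432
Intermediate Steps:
z(T) = 9 (z(T) = (9/2)*2 = 9)
S(Y) = 0 (S(Y) = 6*0 = 0)
(J(3) + S(z(5/(-4))))**2 = (-12*sqrt(3) + 0)**2 = (-12*sqrt(3))**2 = 432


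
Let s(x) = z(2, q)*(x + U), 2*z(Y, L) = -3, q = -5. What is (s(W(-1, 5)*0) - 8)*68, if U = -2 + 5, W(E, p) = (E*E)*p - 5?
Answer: -850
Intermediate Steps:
W(E, p) = -5 + p*E² (W(E, p) = E²*p - 5 = p*E² - 5 = -5 + p*E²)
z(Y, L) = -3/2 (z(Y, L) = (½)*(-3) = -3/2)
U = 3
s(x) = -9/2 - 3*x/2 (s(x) = -3*(x + 3)/2 = -3*(3 + x)/2 = -9/2 - 3*x/2)
(s(W(-1, 5)*0) - 8)*68 = ((-9/2 - 3*(-5 + 5*(-1)²)*0/2) - 8)*68 = ((-9/2 - 3*(-5 + 5*1)*0/2) - 8)*68 = ((-9/2 - 3*(-5 + 5)*0/2) - 8)*68 = ((-9/2 - 0*0) - 8)*68 = ((-9/2 - 3/2*0) - 8)*68 = ((-9/2 + 0) - 8)*68 = (-9/2 - 8)*68 = -25/2*68 = -850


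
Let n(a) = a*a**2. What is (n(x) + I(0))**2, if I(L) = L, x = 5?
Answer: 15625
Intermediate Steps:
n(a) = a**3
(n(x) + I(0))**2 = (5**3 + 0)**2 = (125 + 0)**2 = 125**2 = 15625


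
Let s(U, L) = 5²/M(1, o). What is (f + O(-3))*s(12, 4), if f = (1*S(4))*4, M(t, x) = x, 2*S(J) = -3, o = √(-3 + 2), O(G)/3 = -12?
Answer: 1050*I ≈ 1050.0*I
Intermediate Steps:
O(G) = -36 (O(G) = 3*(-12) = -36)
o = I (o = √(-1) = I ≈ 1.0*I)
S(J) = -3/2 (S(J) = (½)*(-3) = -3/2)
s(U, L) = -25*I (s(U, L) = 5²/I = 25*(-I) = -25*I)
f = -6 (f = (1*(-3/2))*4 = -3/2*4 = -6)
(f + O(-3))*s(12, 4) = (-6 - 36)*(-25*I) = -(-1050)*I = 1050*I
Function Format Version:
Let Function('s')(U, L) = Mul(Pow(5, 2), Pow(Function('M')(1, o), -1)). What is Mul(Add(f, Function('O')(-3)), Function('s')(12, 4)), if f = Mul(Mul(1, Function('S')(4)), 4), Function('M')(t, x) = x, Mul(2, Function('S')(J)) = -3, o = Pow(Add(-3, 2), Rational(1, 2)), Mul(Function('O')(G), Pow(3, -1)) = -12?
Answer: Mul(1050, I) ≈ Mul(1050.0, I)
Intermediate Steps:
Function('O')(G) = -36 (Function('O')(G) = Mul(3, -12) = -36)
o = I (o = Pow(-1, Rational(1, 2)) = I ≈ Mul(1.0000, I))
Function('S')(J) = Rational(-3, 2) (Function('S')(J) = Mul(Rational(1, 2), -3) = Rational(-3, 2))
Function('s')(U, L) = Mul(-25, I) (Function('s')(U, L) = Mul(Pow(5, 2), Pow(I, -1)) = Mul(25, Mul(-1, I)) = Mul(-25, I))
f = -6 (f = Mul(Mul(1, Rational(-3, 2)), 4) = Mul(Rational(-3, 2), 4) = -6)
Mul(Add(f, Function('O')(-3)), Function('s')(12, 4)) = Mul(Add(-6, -36), Mul(-25, I)) = Mul(-42, Mul(-25, I)) = Mul(1050, I)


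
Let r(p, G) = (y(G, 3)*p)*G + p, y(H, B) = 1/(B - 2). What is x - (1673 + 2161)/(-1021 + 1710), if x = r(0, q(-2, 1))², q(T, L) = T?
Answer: -3834/689 ≈ -5.5646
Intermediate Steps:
y(H, B) = 1/(-2 + B)
r(p, G) = p + G*p (r(p, G) = (p/(-2 + 3))*G + p = (p/1)*G + p = (1*p)*G + p = p*G + p = G*p + p = p + G*p)
x = 0 (x = (0*(1 - 2))² = (0*(-1))² = 0² = 0)
x - (1673 + 2161)/(-1021 + 1710) = 0 - (1673 + 2161)/(-1021 + 1710) = 0 - 3834/689 = -3834/689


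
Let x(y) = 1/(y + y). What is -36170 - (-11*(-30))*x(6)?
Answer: -72395/2 ≈ -36198.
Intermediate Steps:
x(y) = 1/(2*y)
-36170 - (-11*(-30))*x(6) = -36170 - (-11*(-30))*(½)/6 = -36170 - 330*(½)*(⅙) = -36170 - 330/12 = -36170 - 1*55/2 = -36170 - 55/2 = -72395/2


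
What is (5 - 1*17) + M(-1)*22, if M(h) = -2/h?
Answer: 32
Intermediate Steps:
(5 - 1*17) + M(-1)*22 = (5 - 1*17) - 2/(-1)*22 = (5 - 17) - 2*(-1)*22 = -12 + 2*22 = -12 + 44 = 32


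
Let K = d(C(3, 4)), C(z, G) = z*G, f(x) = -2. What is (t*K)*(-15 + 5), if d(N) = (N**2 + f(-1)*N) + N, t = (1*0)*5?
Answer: 0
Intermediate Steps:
t = 0 (t = 0*5 = 0)
C(z, G) = G*z
d(N) = N**2 - N (d(N) = (N**2 - 2*N) + N = N**2 - N)
K = 132 (K = (4*3)*(-1 + 4*3) = 12*(-1 + 12) = 12*11 = 132)
(t*K)*(-15 + 5) = (0*132)*(-15 + 5) = 0*(-10) = 0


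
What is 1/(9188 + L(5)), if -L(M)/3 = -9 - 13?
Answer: 1/9254 ≈ 0.00010806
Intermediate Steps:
L(M) = 66 (L(M) = -3*(-9 - 13) = -3*(-22) = 66)
1/(9188 + L(5)) = 1/(9188 + 66) = 1/9254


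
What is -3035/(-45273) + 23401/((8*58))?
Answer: 1060841713/21006672 ≈ 50.500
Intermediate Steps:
-3035/(-45273) + 23401/((8*58)) = -3035*(-1/45273) + 23401/464 = 3035/45273 + 23401*(1/464) = 3035/45273 + 23401/464 = 1060841713/21006672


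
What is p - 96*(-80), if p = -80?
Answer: 7600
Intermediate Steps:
p - 96*(-80) = -80 - 96*(-80) = -80 + 7680 = 7600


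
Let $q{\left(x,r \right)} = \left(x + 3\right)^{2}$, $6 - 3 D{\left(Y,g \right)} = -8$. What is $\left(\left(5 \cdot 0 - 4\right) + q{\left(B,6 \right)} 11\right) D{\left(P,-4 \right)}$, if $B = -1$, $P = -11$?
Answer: $\frac{560}{3} \approx 186.67$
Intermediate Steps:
$D{\left(Y,g \right)} = \frac{14}{3}$ ($D{\left(Y,g \right)} = 2 - - \frac{8}{3} = 2 + \frac{8}{3} = \frac{14}{3}$)
$q{\left(x,r \right)} = \left(3 + x\right)^{2}$
$\left(\left(5 \cdot 0 - 4\right) + q{\left(B,6 \right)} 11\right) D{\left(P,-4 \right)} = \left(\left(5 \cdot 0 - 4\right) + \left(3 - 1\right)^{2} \cdot 11\right) \frac{14}{3} = \left(\left(0 - 4\right) + 2^{2} \cdot 11\right) \frac{14}{3} = \left(-4 + 4 \cdot 11\right) \frac{14}{3} = \left(-4 + 44\right) \frac{14}{3} = 40 \cdot \frac{14}{3} = \frac{560}{3}$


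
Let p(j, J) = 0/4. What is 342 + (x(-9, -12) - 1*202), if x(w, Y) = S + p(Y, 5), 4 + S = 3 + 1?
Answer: 140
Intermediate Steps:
p(j, J) = 0 (p(j, J) = 0*(¼) = 0)
S = 0 (S = -4 + (3 + 1) = -4 + 4 = 0)
x(w, Y) = 0 (x(w, Y) = 0 + 0 = 0)
342 + (x(-9, -12) - 1*202) = 342 + (0 - 1*202) = 342 + (0 - 202) = 342 - 202 = 140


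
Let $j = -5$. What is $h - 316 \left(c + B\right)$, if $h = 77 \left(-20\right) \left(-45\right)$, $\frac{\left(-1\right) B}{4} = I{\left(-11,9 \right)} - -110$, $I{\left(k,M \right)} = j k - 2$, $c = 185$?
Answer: $216872$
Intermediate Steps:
$I{\left(k,M \right)} = -2 - 5 k$ ($I{\left(k,M \right)} = - 5 k - 2 = -2 - 5 k$)
$B = -652$ ($B = - 4 \left(\left(-2 - -55\right) - -110\right) = - 4 \left(\left(-2 + 55\right) + 110\right) = - 4 \left(53 + 110\right) = \left(-4\right) 163 = -652$)
$h = 69300$ ($h = \left(-1540\right) \left(-45\right) = 69300$)
$h - 316 \left(c + B\right) = 69300 - 316 \left(185 - 652\right) = 69300 - 316 \left(-467\right) = 69300 - -147572 = 69300 + 147572 = 216872$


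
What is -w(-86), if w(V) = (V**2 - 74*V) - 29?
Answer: -13731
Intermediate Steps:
w(V) = -29 + V**2 - 74*V
-w(-86) = -(-29 + (-86)**2 - 74*(-86)) = -(-29 + 7396 + 6364) = -1*13731 = -13731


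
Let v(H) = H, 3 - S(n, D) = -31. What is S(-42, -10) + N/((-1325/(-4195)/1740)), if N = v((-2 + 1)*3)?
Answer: -874114/53 ≈ -16493.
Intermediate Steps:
S(n, D) = 34 (S(n, D) = 3 - 1*(-31) = 3 + 31 = 34)
N = -3 (N = (-2 + 1)*3 = -1*3 = -3)
S(-42, -10) + N/((-1325/(-4195)/1740)) = 34 - 3/(-1325/(-4195)/1740) = 34 - 3/(-1325*(-1/4195)*(1/1740)) = 34 - 3/((265/839)*(1/1740)) = 34 - 3/53/291972 = 34 - 3*291972/53 = 34 - 875916/53 = -874114/53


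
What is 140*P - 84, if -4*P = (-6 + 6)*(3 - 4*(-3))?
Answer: -84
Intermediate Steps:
P = 0 (P = -(-6 + 6)*(3 - 4*(-3))/4 = -0*(3 + 12) = -0*15 = -1/4*0 = 0)
140*P - 84 = 140*0 - 84 = 0 - 84 = -84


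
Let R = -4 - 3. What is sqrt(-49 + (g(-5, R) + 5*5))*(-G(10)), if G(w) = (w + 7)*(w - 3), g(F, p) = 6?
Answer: -357*I*sqrt(2) ≈ -504.87*I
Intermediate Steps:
R = -7
G(w) = (-3 + w)*(7 + w) (G(w) = (7 + w)*(-3 + w) = (-3 + w)*(7 + w))
sqrt(-49 + (g(-5, R) + 5*5))*(-G(10)) = sqrt(-49 + (6 + 5*5))*(-(-21 + 10**2 + 4*10)) = sqrt(-49 + (6 + 25))*(-(-21 + 100 + 40)) = sqrt(-49 + 31)*(-1*119) = sqrt(-18)*(-119) = (3*I*sqrt(2))*(-119) = -357*I*sqrt(2)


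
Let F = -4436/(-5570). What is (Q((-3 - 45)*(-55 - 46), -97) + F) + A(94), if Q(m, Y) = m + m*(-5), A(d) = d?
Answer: -53742712/2785 ≈ -19297.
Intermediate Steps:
F = 2218/2785 (F = -4436*(-1/5570) = 2218/2785 ≈ 0.79641)
Q(m, Y) = -4*m (Q(m, Y) = m - 5*m = -4*m)
(Q((-3 - 45)*(-55 - 46), -97) + F) + A(94) = (-4*(-3 - 45)*(-55 - 46) + 2218/2785) + 94 = (-(-192)*(-101) + 2218/2785) + 94 = (-4*4848 + 2218/2785) + 94 = (-19392 + 2218/2785) + 94 = -54004502/2785 + 94 = -53742712/2785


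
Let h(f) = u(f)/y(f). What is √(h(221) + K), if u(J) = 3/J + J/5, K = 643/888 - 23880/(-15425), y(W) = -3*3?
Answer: I*√241951291060910470/302712540 ≈ 1.6249*I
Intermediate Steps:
y(W) = -9
K = 6224743/2739480 (K = 643*(1/888) - 23880*(-1/15425) = 643/888 + 4776/3085 = 6224743/2739480 ≈ 2.2722)
u(J) = 3/J + J/5 (u(J) = 3/J + J*(⅕) = 3/J + J/5)
h(f) = -1/(3*f) - f/45 (h(f) = (3/f + f/5)/(-9) = (3/f + f/5)*(-⅑) = -1/(3*f) - f/45)
√(h(221) + K) = √((1/45)*(-15 - 1*221²)/221 + 6224743/2739480) = √((1/45)*(1/221)*(-15 - 1*48841) + 6224743/2739480) = √((1/45)*(1/221)*(-15 - 48841) + 6224743/2739480) = √((1/45)*(1/221)*(-48856) + 6224743/2739480) = √(-48856/9945 + 6224743/2739480) = √(-4795664383/1816275240) = I*√241951291060910470/302712540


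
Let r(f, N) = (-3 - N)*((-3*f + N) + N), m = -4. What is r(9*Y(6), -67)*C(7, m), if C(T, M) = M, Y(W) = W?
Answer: 75776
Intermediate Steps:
r(f, N) = (-3 - N)*(-3*f + 2*N) (r(f, N) = (-3 - N)*((N - 3*f) + N) = (-3 - N)*(-3*f + 2*N))
r(9*Y(6), -67)*C(7, m) = (-6*(-67) - 2*(-67)**2 + 9*(9*6) + 3*(-67)*(9*6))*(-4) = (402 - 2*4489 + 9*54 + 3*(-67)*54)*(-4) = (402 - 8978 + 486 - 10854)*(-4) = -18944*(-4) = 75776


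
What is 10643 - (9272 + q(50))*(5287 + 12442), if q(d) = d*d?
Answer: -208695145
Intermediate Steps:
q(d) = d**2
10643 - (9272 + q(50))*(5287 + 12442) = 10643 - (9272 + 50**2)*(5287 + 12442) = 10643 - (9272 + 2500)*17729 = 10643 - 11772*17729 = 10643 - 1*208705788 = 10643 - 208705788 = -208695145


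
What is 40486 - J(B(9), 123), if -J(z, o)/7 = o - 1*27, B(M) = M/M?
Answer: 41158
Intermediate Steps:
B(M) = 1
J(z, o) = 189 - 7*o (J(z, o) = -7*(o - 1*27) = -7*(o - 27) = -7*(-27 + o) = 189 - 7*o)
40486 - J(B(9), 123) = 40486 - (189 - 7*123) = 40486 - (189 - 861) = 40486 - 1*(-672) = 40486 + 672 = 41158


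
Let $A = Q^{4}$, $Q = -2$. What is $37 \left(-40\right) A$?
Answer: $-23680$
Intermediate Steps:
$A = 16$ ($A = \left(-2\right)^{4} = 16$)
$37 \left(-40\right) A = 37 \left(-40\right) 16 = \left(-1480\right) 16 = -23680$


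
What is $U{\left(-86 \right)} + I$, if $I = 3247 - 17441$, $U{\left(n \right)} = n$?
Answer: $-14280$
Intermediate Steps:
$I = -14194$ ($I = 3247 - 17441 = -14194$)
$U{\left(-86 \right)} + I = -86 - 14194 = -14280$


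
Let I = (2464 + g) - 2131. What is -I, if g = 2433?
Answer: -2766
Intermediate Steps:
I = 2766 (I = (2464 + 2433) - 2131 = 4897 - 2131 = 2766)
-I = -1*2766 = -2766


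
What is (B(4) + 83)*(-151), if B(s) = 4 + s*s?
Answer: -15553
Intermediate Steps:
B(s) = 4 + s²
(B(4) + 83)*(-151) = ((4 + 4²) + 83)*(-151) = ((4 + 16) + 83)*(-151) = (20 + 83)*(-151) = 103*(-151) = -15553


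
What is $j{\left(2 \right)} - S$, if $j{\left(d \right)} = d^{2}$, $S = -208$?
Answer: $212$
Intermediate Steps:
$j{\left(2 \right)} - S = 2^{2} - -208 = 4 + 208 = 212$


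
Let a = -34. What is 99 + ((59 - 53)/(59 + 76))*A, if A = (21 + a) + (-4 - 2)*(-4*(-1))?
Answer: 4381/45 ≈ 97.356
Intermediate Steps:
A = -37 (A = (21 - 34) + (-4 - 2)*(-4*(-1)) = -13 - 6*4 = -13 - 24 = -37)
99 + ((59 - 53)/(59 + 76))*A = 99 + ((59 - 53)/(59 + 76))*(-37) = 99 + (6/135)*(-37) = 99 + (6*(1/135))*(-37) = 99 + (2/45)*(-37) = 99 - 74/45 = 4381/45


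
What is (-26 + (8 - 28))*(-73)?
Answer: 3358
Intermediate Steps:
(-26 + (8 - 28))*(-73) = (-26 - 20)*(-73) = -46*(-73) = 3358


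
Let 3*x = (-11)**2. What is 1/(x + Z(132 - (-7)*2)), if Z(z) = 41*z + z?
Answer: 3/18517 ≈ 0.00016201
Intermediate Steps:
Z(z) = 42*z
x = 121/3 (x = (1/3)*(-11)**2 = (1/3)*121 = 121/3 ≈ 40.333)
1/(x + Z(132 - (-7)*2)) = 1/(121/3 + 42*(132 - (-7)*2)) = 1/(121/3 + 42*(132 - 1*(-14))) = 1/(121/3 + 42*(132 + 14)) = 1/(121/3 + 42*146) = 1/(121/3 + 6132) = 1/(18517/3) = 3/18517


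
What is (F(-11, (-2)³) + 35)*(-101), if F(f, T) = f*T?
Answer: -12423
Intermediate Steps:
F(f, T) = T*f
(F(-11, (-2)³) + 35)*(-101) = ((-2)³*(-11) + 35)*(-101) = (-8*(-11) + 35)*(-101) = (88 + 35)*(-101) = 123*(-101) = -12423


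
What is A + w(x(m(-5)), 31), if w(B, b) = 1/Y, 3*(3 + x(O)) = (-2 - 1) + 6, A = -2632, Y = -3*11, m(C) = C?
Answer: -86857/33 ≈ -2632.0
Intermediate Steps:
Y = -33
x(O) = -2 (x(O) = -3 + ((-2 - 1) + 6)/3 = -3 + (-3 + 6)/3 = -3 + (⅓)*3 = -3 + 1 = -2)
w(B, b) = -1/33 (w(B, b) = 1/(-33) = -1/33)
A + w(x(m(-5)), 31) = -2632 - 1/33 = -86857/33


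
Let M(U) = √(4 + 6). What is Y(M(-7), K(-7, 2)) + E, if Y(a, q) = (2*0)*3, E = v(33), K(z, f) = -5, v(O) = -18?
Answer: -18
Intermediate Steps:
E = -18
M(U) = √10
Y(a, q) = 0 (Y(a, q) = 0*3 = 0)
Y(M(-7), K(-7, 2)) + E = 0 - 18 = -18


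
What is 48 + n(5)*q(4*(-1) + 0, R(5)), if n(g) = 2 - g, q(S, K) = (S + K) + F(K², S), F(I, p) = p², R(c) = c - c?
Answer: 12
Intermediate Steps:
R(c) = 0
q(S, K) = K + S + S² (q(S, K) = (S + K) + S² = (K + S) + S² = K + S + S²)
48 + n(5)*q(4*(-1) + 0, R(5)) = 48 + (2 - 1*5)*(0 + (4*(-1) + 0) + (4*(-1) + 0)²) = 48 + (2 - 5)*(0 + (-4 + 0) + (-4 + 0)²) = 48 - 3*(0 - 4 + (-4)²) = 48 - 3*(0 - 4 + 16) = 48 - 3*12 = 48 - 36 = 12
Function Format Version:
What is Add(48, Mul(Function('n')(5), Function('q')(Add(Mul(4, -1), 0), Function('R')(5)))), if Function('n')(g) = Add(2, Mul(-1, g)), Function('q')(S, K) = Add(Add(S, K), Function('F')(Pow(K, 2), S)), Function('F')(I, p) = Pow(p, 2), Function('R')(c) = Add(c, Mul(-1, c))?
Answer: 12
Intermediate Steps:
Function('R')(c) = 0
Function('q')(S, K) = Add(K, S, Pow(S, 2)) (Function('q')(S, K) = Add(Add(S, K), Pow(S, 2)) = Add(Add(K, S), Pow(S, 2)) = Add(K, S, Pow(S, 2)))
Add(48, Mul(Function('n')(5), Function('q')(Add(Mul(4, -1), 0), Function('R')(5)))) = Add(48, Mul(Add(2, Mul(-1, 5)), Add(0, Add(Mul(4, -1), 0), Pow(Add(Mul(4, -1), 0), 2)))) = Add(48, Mul(Add(2, -5), Add(0, Add(-4, 0), Pow(Add(-4, 0), 2)))) = Add(48, Mul(-3, Add(0, -4, Pow(-4, 2)))) = Add(48, Mul(-3, Add(0, -4, 16))) = Add(48, Mul(-3, 12)) = Add(48, -36) = 12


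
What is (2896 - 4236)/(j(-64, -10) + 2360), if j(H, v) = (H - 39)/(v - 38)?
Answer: -64320/113383 ≈ -0.56728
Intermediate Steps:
j(H, v) = (-39 + H)/(-38 + v)
(2896 - 4236)/(j(-64, -10) + 2360) = (2896 - 4236)/((-39 - 64)/(-38 - 10) + 2360) = -1340/(-103/(-48) + 2360) = -1340/(-1/48*(-103) + 2360) = -1340/(103/48 + 2360) = -1340/113383/48 = -1340*48/113383 = -64320/113383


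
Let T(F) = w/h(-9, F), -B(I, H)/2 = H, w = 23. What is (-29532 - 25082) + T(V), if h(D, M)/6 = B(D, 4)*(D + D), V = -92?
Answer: -47186473/864 ≈ -54614.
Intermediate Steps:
B(I, H) = -2*H
h(D, M) = -96*D (h(D, M) = 6*((-2*4)*(D + D)) = 6*(-16*D) = -96*D)
T(F) = 23/864 (T(F) = 23/((-96*(-9))) = 23/864)
(-29532 - 25082) + T(V) = (-29532 - 25082) + 23/864 = -54614 + 23/864 = -47186473/864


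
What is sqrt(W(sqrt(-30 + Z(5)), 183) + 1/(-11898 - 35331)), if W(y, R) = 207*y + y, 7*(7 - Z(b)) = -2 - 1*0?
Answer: sqrt(-47229 + 66280045104*I*sqrt(1113))/47229 ≈ 22.263 + 22.263*I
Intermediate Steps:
Z(b) = 51/7 (Z(b) = 7 - (-2 - 1*0)/7 = 7 - (-2 + 0)/7 = 7 - 1/7*(-2) = 7 + 2/7 = 51/7)
W(y, R) = 208*y
sqrt(W(sqrt(-30 + Z(5)), 183) + 1/(-11898 - 35331)) = sqrt(208*sqrt(-30 + 51/7) + 1/(-11898 - 35331)) = sqrt(208*sqrt(-159/7) + 1/(-47229)) = sqrt(208*(I*sqrt(1113)/7) - 1/47229) = sqrt(208*I*sqrt(1113)/7 - 1/47229) = sqrt(-1/47229 + 208*I*sqrt(1113)/7)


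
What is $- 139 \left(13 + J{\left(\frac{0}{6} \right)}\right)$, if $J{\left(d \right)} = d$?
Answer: $-1807$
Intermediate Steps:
$- 139 \left(13 + J{\left(\frac{0}{6} \right)}\right) = - 139 \left(13 + \frac{0}{6}\right) = - 139 \left(13 + 0 \cdot \frac{1}{6}\right) = - 139 \left(13 + 0\right) = \left(-139\right) 13 = -1807$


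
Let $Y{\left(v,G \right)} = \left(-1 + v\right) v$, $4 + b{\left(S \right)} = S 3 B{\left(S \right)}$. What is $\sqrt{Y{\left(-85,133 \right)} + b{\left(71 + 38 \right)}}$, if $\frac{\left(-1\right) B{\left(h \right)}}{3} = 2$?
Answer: $4 \sqrt{334} \approx 73.103$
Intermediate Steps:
$B{\left(h \right)} = -6$ ($B{\left(h \right)} = \left(-3\right) 2 = -6$)
$b{\left(S \right)} = -4 - 18 S$ ($b{\left(S \right)} = -4 + S 3 \left(-6\right) = -4 + 3 S \left(-6\right) = -4 - 18 S$)
$Y{\left(v,G \right)} = v \left(-1 + v\right)$
$\sqrt{Y{\left(-85,133 \right)} + b{\left(71 + 38 \right)}} = \sqrt{- 85 \left(-1 - 85\right) - \left(4 + 18 \left(71 + 38\right)\right)} = \sqrt{\left(-85\right) \left(-86\right) - 1966} = \sqrt{7310 - 1966} = \sqrt{5344} = 4 \sqrt{334}$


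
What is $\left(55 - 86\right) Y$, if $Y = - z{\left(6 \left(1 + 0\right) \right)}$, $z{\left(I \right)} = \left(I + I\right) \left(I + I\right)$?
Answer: $4464$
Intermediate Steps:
$z{\left(I \right)} = 4 I^{2}$ ($z{\left(I \right)} = 2 I 2 I = 4 I^{2}$)
$Y = -144$ ($Y = - 4 \left(6 \left(1 + 0\right)\right)^{2} = - 4 \left(6 \cdot 1\right)^{2} = - 4 \cdot 6^{2} = - 4 \cdot 36 = \left(-1\right) 144 = -144$)
$\left(55 - 86\right) Y = \left(55 - 86\right) \left(-144\right) = \left(-31\right) \left(-144\right) = 4464$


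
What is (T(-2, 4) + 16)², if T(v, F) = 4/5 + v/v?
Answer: 7921/25 ≈ 316.84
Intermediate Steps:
T(v, F) = 9/5 (T(v, F) = 4*(⅕) + 1 = ⅘ + 1 = 9/5)
(T(-2, 4) + 16)² = (9/5 + 16)² = (89/5)² = 7921/25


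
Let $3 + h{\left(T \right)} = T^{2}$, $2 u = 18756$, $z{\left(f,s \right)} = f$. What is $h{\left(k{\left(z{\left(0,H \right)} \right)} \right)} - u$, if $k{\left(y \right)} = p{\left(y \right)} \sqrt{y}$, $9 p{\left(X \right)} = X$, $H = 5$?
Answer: $-9381$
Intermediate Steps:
$p{\left(X \right)} = \frac{X}{9}$
$u = 9378$ ($u = \frac{1}{2} \cdot 18756 = 9378$)
$k{\left(y \right)} = \frac{y^{\frac{3}{2}}}{9}$ ($k{\left(y \right)} = \frac{y}{9} \sqrt{y} = \frac{y^{\frac{3}{2}}}{9}$)
$h{\left(T \right)} = -3 + T^{2}$
$h{\left(k{\left(z{\left(0,H \right)} \right)} \right)} - u = \left(-3 + \left(\frac{0^{\frac{3}{2}}}{9}\right)^{2}\right) - 9378 = \left(-3 + \left(\frac{1}{9} \cdot 0\right)^{2}\right) - 9378 = \left(-3 + 0^{2}\right) - 9378 = \left(-3 + 0\right) - 9378 = -3 - 9378 = -9381$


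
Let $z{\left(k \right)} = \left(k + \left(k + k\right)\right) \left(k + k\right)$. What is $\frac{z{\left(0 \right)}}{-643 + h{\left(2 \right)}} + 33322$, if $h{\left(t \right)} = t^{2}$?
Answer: $33322$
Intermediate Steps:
$z{\left(k \right)} = 6 k^{2}$ ($z{\left(k \right)} = \left(k + 2 k\right) 2 k = 3 k 2 k = 6 k^{2}$)
$\frac{z{\left(0 \right)}}{-643 + h{\left(2 \right)}} + 33322 = \frac{6 \cdot 0^{2}}{-643 + 2^{2}} + 33322 = \frac{6 \cdot 0}{-643 + 4} + 33322 = \frac{1}{-639} \cdot 0 + 33322 = \left(- \frac{1}{639}\right) 0 + 33322 = 0 + 33322 = 33322$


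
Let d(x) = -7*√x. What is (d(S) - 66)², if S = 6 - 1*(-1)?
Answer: 4699 + 924*√7 ≈ 7143.7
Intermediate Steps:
S = 7 (S = 6 + 1 = 7)
(d(S) - 66)² = (-7*√7 - 66)² = (-66 - 7*√7)²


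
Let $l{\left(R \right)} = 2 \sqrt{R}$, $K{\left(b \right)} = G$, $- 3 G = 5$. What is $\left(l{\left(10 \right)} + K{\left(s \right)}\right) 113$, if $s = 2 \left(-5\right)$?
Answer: $- \frac{565}{3} + 226 \sqrt{10} \approx 526.34$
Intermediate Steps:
$s = -10$
$G = - \frac{5}{3}$ ($G = \left(- \frac{1}{3}\right) 5 = - \frac{5}{3} \approx -1.6667$)
$K{\left(b \right)} = - \frac{5}{3}$
$\left(l{\left(10 \right)} + K{\left(s \right)}\right) 113 = \left(2 \sqrt{10} - \frac{5}{3}\right) 113 = \left(- \frac{5}{3} + 2 \sqrt{10}\right) 113 = - \frac{565}{3} + 226 \sqrt{10}$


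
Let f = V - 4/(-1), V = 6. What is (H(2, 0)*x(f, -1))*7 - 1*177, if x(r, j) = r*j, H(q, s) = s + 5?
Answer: -527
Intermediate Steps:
f = 10 (f = 6 - 4/(-1) = 6 - 4*(-1) = 6 - 1*(-4) = 6 + 4 = 10)
H(q, s) = 5 + s
x(r, j) = j*r
(H(2, 0)*x(f, -1))*7 - 1*177 = ((5 + 0)*(-1*10))*7 - 1*177 = (5*(-10))*7 - 177 = -50*7 - 177 = -350 - 177 = -527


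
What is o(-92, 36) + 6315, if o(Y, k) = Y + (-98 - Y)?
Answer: 6217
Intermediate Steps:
o(Y, k) = -98
o(-92, 36) + 6315 = -98 + 6315 = 6217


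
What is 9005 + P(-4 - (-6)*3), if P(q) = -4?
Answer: 9001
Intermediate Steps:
9005 + P(-4 - (-6)*3) = 9005 - 4 = 9001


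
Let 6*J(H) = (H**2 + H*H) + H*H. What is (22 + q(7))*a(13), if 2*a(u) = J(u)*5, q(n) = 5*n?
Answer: 48165/4 ≈ 12041.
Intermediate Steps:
J(H) = H**2/2 (J(H) = ((H**2 + H*H) + H*H)/6 = ((H**2 + H**2) + H**2)/6 = (2*H**2 + H**2)/6 = (3*H**2)/6 = H**2/2)
a(u) = 5*u**2/4 (a(u) = ((u**2/2)*5)/2 = (5*u**2/2)/2 = 5*u**2/4)
(22 + q(7))*a(13) = (22 + 5*7)*((5/4)*13**2) = (22 + 35)*((5/4)*169) = 57*(845/4) = 48165/4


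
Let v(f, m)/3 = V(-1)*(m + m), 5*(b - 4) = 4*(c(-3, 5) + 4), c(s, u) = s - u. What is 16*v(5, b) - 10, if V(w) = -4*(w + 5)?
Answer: -6194/5 ≈ -1238.8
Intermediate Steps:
V(w) = -20 - 4*w (V(w) = -4*(5 + w) = -20 - 4*w)
b = ⅘ (b = 4 + (4*((-3 - 1*5) + 4))/5 = 4 + (4*((-3 - 5) + 4))/5 = 4 + (4*(-8 + 4))/5 = 4 + (4*(-4))/5 = 4 + (⅕)*(-16) = 4 - 16/5 = ⅘ ≈ 0.80000)
v(f, m) = -96*m (v(f, m) = 3*((-20 - 4*(-1))*(m + m)) = 3*((-20 + 4)*(2*m)) = 3*(-32*m) = -96*m)
16*v(5, b) - 10 = 16*(-96*⅘) - 10 = 16*(-384/5) - 10 = -6144/5 - 10 = -6194/5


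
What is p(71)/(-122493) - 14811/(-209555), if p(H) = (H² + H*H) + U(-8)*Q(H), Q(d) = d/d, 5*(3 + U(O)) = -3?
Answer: -297735289/25669020615 ≈ -0.011599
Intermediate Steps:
U(O) = -18/5 (U(O) = -3 + (⅕)*(-3) = -3 - ⅗ = -18/5)
Q(d) = 1
p(H) = -18/5 + 2*H² (p(H) = (H² + H*H) - 18/5*1 = (H² + H²) - 18/5 = 2*H² - 18/5 = -18/5 + 2*H²)
p(71)/(-122493) - 14811/(-209555) = (-18/5 + 2*71²)/(-122493) - 14811/(-209555) = (-18/5 + 2*5041)*(-1/122493) - 14811*(-1/209555) = (-18/5 + 10082)*(-1/122493) + 14811/209555 = (50392/5)*(-1/122493) + 14811/209555 = -50392/612465 + 14811/209555 = -297735289/25669020615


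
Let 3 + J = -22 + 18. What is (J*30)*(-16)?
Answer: 3360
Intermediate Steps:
J = -7 (J = -3 + (-22 + 18) = -3 - 4 = -7)
(J*30)*(-16) = -7*30*(-16) = -210*(-16) = 3360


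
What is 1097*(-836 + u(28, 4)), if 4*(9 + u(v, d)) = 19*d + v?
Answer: -898443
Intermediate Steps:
u(v, d) = -9 + v/4 + 19*d/4 (u(v, d) = -9 + (19*d + v)/4 = -9 + (v + 19*d)/4 = -9 + (v/4 + 19*d/4) = -9 + v/4 + 19*d/4)
1097*(-836 + u(28, 4)) = 1097*(-836 + (-9 + (1/4)*28 + (19/4)*4)) = 1097*(-836 + (-9 + 7 + 19)) = 1097*(-836 + 17) = 1097*(-819) = -898443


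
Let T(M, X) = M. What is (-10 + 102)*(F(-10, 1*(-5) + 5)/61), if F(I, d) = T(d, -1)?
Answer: 0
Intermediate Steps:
F(I, d) = d
(-10 + 102)*(F(-10, 1*(-5) + 5)/61) = (-10 + 102)*((1*(-5) + 5)/61) = 92*((-5 + 5)*(1/61)) = 92*(0*(1/61)) = 92*0 = 0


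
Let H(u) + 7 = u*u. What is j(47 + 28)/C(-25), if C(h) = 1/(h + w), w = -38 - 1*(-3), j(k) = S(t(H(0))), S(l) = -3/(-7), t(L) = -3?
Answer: -180/7 ≈ -25.714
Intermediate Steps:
H(u) = -7 + u² (H(u) = -7 + u*u = -7 + u²)
S(l) = 3/7 (S(l) = -3*(-⅐) = 3/7)
j(k) = 3/7
w = -35 (w = -38 + 3 = -35)
C(h) = 1/(-35 + h) (C(h) = 1/(h - 35) = 1/(-35 + h))
j(47 + 28)/C(-25) = 3/(7*(1/(-35 - 25))) = 3/(7*(1/(-60))) = 3/(7*(-1/60)) = (3/7)*(-60) = -180/7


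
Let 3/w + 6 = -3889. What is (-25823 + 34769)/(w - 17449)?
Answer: -17422335/33981929 ≈ -0.51269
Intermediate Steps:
w = -3/3895 (w = 3/(-6 - 3889) = 3/(-3895) = 3*(-1/3895) = -3/3895 ≈ -0.00077022)
(-25823 + 34769)/(w - 17449) = (-25823 + 34769)/(-3/3895 - 17449) = 8946/(-67963858/3895) = 8946*(-3895/67963858) = -17422335/33981929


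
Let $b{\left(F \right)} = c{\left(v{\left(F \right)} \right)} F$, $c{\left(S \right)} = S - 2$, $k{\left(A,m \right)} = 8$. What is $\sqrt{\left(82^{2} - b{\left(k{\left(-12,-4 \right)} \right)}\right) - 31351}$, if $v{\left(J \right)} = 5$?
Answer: $3 i \sqrt{2739} \approx 157.01 i$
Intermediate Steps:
$c{\left(S \right)} = -2 + S$
$b{\left(F \right)} = 3 F$ ($b{\left(F \right)} = \left(-2 + 5\right) F = 3 F$)
$\sqrt{\left(82^{2} - b{\left(k{\left(-12,-4 \right)} \right)}\right) - 31351} = \sqrt{\left(82^{2} - 3 \cdot 8\right) - 31351} = \sqrt{\left(6724 - 24\right) - 31351} = \sqrt{6700 - 31351} = \sqrt{-24651} = 3 i \sqrt{2739}$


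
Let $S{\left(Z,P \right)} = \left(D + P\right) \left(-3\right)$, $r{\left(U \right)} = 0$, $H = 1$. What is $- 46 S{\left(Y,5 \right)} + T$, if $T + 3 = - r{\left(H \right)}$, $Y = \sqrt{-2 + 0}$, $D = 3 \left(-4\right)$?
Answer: $-969$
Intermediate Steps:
$D = -12$
$Y = i \sqrt{2}$ ($Y = \sqrt{-2} = i \sqrt{2} \approx 1.4142 i$)
$S{\left(Z,P \right)} = 36 - 3 P$ ($S{\left(Z,P \right)} = \left(-12 + P\right) \left(-3\right) = 36 - 3 P$)
$T = -3$ ($T = -3 - 0 = -3 + 0 = -3$)
$- 46 S{\left(Y,5 \right)} + T = - 46 \left(36 - 15\right) - 3 = \left(-46\right) 21 - 3 = -966 - 3 = -969$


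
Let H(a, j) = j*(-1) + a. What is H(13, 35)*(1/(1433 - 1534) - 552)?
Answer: 1226566/101 ≈ 12144.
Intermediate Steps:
H(a, j) = a - j (H(a, j) = -j + a = a - j)
H(13, 35)*(1/(1433 - 1534) - 552) = (13 - 1*35)*(1/(1433 - 1534) - 552) = (13 - 35)*(1/(-101) - 552) = -22*(-1/101 - 552) = -22*(-55753/101) = 1226566/101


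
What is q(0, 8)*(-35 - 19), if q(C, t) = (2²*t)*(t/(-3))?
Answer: 4608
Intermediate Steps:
q(C, t) = -4*t²/3 (q(C, t) = (4*t)*(t*(-⅓)) = (4*t)*(-t/3) = -4*t²/3)
q(0, 8)*(-35 - 19) = (-4/3*8²)*(-35 - 19) = -4/3*64*(-54) = -256/3*(-54) = 4608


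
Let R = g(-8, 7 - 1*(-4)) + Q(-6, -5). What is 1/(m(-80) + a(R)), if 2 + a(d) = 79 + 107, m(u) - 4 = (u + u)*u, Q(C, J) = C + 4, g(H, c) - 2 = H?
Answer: 1/12988 ≈ 7.6994e-5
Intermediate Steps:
g(H, c) = 2 + H
Q(C, J) = 4 + C
R = -8 (R = (2 - 8) + (4 - 6) = -6 - 2 = -8)
m(u) = 4 + 2*u**2 (m(u) = 4 + (u + u)*u = 4 + (2*u)*u = 4 + 2*u**2)
a(d) = 184 (a(d) = -2 + (79 + 107) = -2 + 186 = 184)
1/(m(-80) + a(R)) = 1/((4 + 2*(-80)**2) + 184) = 1/((4 + 2*6400) + 184) = 1/((4 + 12800) + 184) = 1/(12804 + 184) = 1/12988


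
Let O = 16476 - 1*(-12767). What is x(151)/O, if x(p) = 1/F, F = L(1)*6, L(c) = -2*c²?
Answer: -1/350916 ≈ -2.8497e-6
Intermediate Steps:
O = 29243 (O = 16476 + 12767 = 29243)
F = -12 (F = -2*1²*6 = -2*1*6 = -2*6 = -12)
x(p) = -1/12 (x(p) = 1/(-12) = -1/12)
x(151)/O = -1/12/29243 = -1/12*1/29243 = -1/350916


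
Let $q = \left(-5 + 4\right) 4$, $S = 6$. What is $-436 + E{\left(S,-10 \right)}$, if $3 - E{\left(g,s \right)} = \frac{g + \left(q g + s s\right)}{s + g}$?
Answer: $- \frac{825}{2} \approx -412.5$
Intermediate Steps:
$q = -4$ ($q = \left(-1\right) 4 = -4$)
$E{\left(g,s \right)} = 3 - \frac{s^{2} - 3 g}{g + s}$ ($E{\left(g,s \right)} = 3 - \frac{g - \left(4 g - s s\right)}{s + g} = 3 - \frac{g - \left(- s^{2} + 4 g\right)}{g + s} = 3 - \frac{s^{2} - 3 g}{g + s}$)
$-436 + E{\left(S,-10 \right)} = -436 + \frac{- \left(-10\right)^{2} + 3 \left(-10\right) + 6 \cdot 6}{6 - 10} = -436 + \frac{\left(-1\right) 100 - 30 + 36}{-4} = -436 - \frac{-100 - 30 + 36}{4} = -436 - - \frac{47}{2} = -436 + \frac{47}{2} = - \frac{825}{2}$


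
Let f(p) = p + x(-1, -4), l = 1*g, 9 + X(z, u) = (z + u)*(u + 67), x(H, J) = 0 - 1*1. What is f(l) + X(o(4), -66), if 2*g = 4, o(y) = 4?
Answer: -70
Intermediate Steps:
g = 2 (g = (1/2)*4 = 2)
x(H, J) = -1 (x(H, J) = 0 - 1 = -1)
X(z, u) = -9 + (67 + u)*(u + z) (X(z, u) = -9 + (z + u)*(u + 67) = -9 + (u + z)*(67 + u) = -9 + (67 + u)*(u + z))
l = 2 (l = 1*2 = 2)
f(p) = -1 + p (f(p) = p - 1 = -1 + p)
f(l) + X(o(4), -66) = (-1 + 2) + (-9 + (-66)**2 + 67*(-66) + 67*4 - 66*4) = 1 + (-9 + 4356 - 4422 + 268 - 264) = 1 - 71 = -70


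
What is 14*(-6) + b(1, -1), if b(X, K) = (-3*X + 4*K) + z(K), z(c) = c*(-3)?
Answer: -88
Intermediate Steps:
z(c) = -3*c
b(X, K) = K - 3*X (b(X, K) = (-3*X + 4*K) - 3*K = K - 3*X)
14*(-6) + b(1, -1) = 14*(-6) + (-1 - 3*1) = -84 + (-1 - 3) = -84 - 4 = -88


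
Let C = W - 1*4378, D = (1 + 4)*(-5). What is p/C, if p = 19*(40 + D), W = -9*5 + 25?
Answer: -95/1466 ≈ -0.064802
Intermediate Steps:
W = -20 (W = -45 + 25 = -20)
D = -25 (D = 5*(-5) = -25)
p = 285 (p = 19*(40 - 25) = 19*15 = 285)
C = -4398 (C = -20 - 1*4378 = -20 - 4378 = -4398)
p/C = 285/(-4398) = 285*(-1/4398) = -95/1466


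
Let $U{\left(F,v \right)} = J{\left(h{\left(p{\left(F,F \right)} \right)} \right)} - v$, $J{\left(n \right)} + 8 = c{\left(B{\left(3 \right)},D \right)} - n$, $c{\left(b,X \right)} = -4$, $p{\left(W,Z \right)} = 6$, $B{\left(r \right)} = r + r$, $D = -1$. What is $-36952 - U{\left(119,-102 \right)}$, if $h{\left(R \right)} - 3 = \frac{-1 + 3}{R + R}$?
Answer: $- \frac{222233}{6} \approx -37039.0$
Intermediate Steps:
$B{\left(r \right)} = 2 r$
$h{\left(R \right)} = 3 + \frac{1}{R}$ ($h{\left(R \right)} = 3 + \frac{-1 + 3}{R + R} = 3 + \frac{2}{2 R} = 3 + 2 \frac{1}{2 R} = 3 + \frac{1}{R}$)
$J{\left(n \right)} = -12 - n$ ($J{\left(n \right)} = -8 - \left(4 + n\right) = -12 - n$)
$U{\left(F,v \right)} = - \frac{91}{6} - v$ ($U{\left(F,v \right)} = \left(-12 - \left(3 + \frac{1}{6}\right)\right) - v = \left(-12 - \frac{19}{6}\right) - v = - \frac{91}{6} - v$)
$-36952 - U{\left(119,-102 \right)} = -36952 - \left(- \frac{91}{6} - -102\right) = -36952 - \left(- \frac{91}{6} + 102\right) = -36952 - \frac{521}{6} = - \frac{222233}{6}$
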